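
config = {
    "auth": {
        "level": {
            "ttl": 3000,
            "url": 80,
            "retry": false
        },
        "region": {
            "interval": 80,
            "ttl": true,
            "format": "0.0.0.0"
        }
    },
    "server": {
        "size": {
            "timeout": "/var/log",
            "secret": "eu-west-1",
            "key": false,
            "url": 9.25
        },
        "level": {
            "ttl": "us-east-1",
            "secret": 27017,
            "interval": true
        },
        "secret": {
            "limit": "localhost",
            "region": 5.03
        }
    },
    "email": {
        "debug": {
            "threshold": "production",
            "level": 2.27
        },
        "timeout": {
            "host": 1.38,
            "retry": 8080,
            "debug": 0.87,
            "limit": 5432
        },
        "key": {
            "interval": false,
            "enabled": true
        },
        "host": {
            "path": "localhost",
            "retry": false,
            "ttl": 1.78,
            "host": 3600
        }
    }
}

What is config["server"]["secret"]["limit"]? "localhost"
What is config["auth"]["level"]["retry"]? False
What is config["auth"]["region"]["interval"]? 80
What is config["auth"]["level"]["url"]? 80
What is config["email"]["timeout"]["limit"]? 5432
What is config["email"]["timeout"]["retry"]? 8080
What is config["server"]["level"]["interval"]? True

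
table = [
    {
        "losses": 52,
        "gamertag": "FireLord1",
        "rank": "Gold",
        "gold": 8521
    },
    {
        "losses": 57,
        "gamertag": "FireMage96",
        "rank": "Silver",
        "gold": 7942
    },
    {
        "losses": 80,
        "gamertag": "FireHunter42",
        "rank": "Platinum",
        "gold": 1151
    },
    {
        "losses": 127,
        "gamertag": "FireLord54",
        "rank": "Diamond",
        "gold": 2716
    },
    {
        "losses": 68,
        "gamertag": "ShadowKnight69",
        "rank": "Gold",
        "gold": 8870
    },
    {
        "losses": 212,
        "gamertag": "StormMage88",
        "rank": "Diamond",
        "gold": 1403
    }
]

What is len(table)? 6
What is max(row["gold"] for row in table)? 8870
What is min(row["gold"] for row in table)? 1151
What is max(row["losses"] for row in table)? 212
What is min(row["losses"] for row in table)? 52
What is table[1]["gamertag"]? "FireMage96"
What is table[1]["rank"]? "Silver"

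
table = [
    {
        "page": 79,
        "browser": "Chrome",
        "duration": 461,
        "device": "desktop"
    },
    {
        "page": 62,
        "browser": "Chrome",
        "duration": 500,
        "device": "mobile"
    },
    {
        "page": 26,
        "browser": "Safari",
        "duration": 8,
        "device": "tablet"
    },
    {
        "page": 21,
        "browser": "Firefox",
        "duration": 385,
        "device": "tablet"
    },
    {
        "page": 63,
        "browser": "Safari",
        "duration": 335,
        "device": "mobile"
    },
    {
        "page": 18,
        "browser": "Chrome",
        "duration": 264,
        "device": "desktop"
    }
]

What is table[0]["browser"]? "Chrome"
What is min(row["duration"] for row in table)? 8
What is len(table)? 6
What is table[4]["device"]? "mobile"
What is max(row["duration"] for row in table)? 500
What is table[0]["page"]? 79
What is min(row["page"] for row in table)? 18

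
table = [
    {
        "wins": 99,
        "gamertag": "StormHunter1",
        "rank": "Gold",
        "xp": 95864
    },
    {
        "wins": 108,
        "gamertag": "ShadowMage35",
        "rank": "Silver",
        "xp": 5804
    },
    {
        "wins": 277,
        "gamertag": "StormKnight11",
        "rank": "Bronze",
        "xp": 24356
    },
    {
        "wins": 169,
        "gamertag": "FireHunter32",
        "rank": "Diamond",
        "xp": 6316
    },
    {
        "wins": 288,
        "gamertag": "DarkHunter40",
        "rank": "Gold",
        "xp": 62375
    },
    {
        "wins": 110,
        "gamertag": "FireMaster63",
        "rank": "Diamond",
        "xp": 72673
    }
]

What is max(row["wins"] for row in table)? 288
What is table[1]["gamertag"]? "ShadowMage35"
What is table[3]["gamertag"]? "FireHunter32"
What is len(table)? 6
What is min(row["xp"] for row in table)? 5804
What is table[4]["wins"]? 288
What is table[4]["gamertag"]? "DarkHunter40"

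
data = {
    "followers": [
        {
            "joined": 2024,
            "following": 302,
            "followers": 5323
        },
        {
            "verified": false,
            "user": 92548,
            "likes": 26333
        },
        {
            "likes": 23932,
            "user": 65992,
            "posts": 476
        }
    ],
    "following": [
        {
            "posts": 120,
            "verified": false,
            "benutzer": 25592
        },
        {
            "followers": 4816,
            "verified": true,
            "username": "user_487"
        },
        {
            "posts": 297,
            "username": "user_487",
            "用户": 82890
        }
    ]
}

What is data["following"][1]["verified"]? True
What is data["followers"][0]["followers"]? 5323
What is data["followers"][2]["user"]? 65992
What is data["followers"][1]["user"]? 92548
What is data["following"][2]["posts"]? 297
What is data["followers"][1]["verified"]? False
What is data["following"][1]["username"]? "user_487"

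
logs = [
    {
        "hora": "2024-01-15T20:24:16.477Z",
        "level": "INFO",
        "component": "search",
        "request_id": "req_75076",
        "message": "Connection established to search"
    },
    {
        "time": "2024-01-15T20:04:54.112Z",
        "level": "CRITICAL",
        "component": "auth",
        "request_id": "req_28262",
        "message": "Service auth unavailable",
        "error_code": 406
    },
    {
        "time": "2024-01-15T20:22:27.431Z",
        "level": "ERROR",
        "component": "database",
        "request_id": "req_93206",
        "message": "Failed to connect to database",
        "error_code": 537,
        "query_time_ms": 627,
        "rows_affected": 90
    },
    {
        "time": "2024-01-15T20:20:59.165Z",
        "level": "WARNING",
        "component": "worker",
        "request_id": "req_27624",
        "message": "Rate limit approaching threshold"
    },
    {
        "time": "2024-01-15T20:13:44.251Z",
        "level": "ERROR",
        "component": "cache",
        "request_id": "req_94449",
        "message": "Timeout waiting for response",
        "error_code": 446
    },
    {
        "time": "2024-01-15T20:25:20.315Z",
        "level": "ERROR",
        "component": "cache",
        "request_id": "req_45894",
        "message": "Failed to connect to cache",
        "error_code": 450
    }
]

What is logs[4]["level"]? "ERROR"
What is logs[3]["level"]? "WARNING"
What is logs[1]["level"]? "CRITICAL"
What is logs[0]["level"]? "INFO"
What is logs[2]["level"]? "ERROR"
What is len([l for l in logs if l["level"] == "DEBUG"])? 0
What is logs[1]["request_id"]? "req_28262"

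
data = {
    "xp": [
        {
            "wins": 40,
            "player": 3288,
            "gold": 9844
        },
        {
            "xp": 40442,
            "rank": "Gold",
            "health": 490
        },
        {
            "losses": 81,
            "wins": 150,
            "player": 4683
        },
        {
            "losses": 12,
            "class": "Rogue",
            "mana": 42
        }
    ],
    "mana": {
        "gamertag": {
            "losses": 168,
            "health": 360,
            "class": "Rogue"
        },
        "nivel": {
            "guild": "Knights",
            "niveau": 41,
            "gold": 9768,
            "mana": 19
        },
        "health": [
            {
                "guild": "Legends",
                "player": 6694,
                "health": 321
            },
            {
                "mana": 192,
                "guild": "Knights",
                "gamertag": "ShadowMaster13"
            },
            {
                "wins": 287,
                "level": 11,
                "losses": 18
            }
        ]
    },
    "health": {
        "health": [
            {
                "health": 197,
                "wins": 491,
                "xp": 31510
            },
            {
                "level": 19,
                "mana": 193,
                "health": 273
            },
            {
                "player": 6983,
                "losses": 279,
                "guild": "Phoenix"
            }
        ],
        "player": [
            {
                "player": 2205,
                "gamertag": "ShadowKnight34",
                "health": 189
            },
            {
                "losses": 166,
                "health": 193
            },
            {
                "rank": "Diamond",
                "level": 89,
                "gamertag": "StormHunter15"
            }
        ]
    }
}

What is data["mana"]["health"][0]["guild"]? "Legends"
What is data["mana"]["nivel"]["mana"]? 19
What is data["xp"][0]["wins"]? 40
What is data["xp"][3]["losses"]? 12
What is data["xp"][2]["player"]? 4683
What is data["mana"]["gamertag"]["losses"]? 168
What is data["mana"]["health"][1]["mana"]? 192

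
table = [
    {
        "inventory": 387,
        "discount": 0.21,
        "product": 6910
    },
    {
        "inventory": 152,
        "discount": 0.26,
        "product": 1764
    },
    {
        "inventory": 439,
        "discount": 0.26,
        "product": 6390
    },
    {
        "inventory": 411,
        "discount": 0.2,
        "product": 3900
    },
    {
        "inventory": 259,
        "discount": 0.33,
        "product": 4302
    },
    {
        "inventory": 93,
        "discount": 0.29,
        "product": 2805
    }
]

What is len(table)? 6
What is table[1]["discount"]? 0.26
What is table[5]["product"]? 2805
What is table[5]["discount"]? 0.29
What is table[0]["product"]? 6910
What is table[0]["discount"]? 0.21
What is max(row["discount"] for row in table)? 0.33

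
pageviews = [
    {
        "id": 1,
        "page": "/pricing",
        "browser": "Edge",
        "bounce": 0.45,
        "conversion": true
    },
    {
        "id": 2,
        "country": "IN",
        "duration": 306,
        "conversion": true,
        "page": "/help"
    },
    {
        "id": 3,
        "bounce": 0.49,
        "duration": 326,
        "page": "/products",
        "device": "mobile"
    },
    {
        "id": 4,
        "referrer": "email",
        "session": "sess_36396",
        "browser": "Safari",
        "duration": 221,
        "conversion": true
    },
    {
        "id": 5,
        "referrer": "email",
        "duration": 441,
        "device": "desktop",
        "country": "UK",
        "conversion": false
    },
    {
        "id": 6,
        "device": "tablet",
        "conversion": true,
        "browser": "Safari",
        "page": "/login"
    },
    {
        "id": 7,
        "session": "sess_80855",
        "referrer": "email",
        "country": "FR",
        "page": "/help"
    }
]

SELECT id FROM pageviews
[1, 2, 3, 4, 5, 6, 7]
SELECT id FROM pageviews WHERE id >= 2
[2, 3, 4, 5, 6, 7]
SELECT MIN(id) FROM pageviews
1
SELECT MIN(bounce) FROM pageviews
0.45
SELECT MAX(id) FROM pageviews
7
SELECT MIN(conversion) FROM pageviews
False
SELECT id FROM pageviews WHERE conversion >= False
[1, 2, 4, 5, 6]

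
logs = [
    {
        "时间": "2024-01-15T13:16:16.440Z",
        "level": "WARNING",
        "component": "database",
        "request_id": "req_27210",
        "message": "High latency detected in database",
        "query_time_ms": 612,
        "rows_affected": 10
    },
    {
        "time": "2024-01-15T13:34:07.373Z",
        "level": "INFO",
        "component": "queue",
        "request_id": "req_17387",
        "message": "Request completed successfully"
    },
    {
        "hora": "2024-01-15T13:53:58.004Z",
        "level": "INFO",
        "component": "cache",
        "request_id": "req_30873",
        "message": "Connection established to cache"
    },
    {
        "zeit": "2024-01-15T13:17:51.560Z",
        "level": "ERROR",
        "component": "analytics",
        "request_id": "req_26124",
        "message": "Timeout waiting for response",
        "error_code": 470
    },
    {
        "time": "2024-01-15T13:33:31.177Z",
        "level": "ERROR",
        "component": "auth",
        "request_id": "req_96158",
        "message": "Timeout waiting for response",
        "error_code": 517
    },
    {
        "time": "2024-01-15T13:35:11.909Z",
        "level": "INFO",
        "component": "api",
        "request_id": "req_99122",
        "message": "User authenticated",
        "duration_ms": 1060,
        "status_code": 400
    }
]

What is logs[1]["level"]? "INFO"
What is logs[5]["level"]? "INFO"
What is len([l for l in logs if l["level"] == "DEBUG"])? 0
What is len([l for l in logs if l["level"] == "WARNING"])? 1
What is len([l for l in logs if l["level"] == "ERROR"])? 2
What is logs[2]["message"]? "Connection established to cache"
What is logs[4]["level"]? "ERROR"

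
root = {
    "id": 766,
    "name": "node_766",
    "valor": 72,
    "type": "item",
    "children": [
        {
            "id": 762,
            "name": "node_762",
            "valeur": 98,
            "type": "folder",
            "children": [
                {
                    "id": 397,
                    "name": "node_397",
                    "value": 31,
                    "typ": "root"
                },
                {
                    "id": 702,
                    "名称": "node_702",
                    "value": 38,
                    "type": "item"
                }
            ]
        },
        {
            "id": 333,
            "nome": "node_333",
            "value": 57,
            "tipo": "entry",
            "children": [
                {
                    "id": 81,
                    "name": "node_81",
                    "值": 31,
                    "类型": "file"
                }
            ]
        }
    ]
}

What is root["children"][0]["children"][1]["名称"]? "node_702"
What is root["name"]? "node_766"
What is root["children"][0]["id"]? 762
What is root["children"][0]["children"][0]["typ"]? "root"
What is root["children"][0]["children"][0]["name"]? "node_397"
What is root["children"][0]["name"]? "node_762"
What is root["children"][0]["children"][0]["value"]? 31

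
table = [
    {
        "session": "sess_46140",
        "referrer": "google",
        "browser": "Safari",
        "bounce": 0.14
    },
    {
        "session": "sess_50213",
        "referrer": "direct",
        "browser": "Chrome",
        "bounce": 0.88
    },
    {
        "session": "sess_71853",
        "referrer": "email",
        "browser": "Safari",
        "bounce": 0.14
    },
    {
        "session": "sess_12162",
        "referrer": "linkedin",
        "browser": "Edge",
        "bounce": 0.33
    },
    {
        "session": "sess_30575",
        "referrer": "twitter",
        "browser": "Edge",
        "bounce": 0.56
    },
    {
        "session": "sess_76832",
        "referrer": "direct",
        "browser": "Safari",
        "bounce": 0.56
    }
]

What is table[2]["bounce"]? 0.14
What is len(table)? 6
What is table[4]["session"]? "sess_30575"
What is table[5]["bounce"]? 0.56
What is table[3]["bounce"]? 0.33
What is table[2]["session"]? "sess_71853"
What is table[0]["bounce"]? 0.14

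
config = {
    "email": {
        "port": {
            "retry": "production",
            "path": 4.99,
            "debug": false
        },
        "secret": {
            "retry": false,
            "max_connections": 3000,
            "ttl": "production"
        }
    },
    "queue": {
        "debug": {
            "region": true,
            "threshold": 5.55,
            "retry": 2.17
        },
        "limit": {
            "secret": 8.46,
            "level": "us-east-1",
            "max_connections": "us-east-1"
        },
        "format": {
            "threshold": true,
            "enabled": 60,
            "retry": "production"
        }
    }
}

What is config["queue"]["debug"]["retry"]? 2.17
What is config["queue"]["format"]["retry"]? "production"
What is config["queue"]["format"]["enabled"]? 60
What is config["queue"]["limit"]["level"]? "us-east-1"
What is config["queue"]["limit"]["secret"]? 8.46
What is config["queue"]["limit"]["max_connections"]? "us-east-1"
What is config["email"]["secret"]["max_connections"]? 3000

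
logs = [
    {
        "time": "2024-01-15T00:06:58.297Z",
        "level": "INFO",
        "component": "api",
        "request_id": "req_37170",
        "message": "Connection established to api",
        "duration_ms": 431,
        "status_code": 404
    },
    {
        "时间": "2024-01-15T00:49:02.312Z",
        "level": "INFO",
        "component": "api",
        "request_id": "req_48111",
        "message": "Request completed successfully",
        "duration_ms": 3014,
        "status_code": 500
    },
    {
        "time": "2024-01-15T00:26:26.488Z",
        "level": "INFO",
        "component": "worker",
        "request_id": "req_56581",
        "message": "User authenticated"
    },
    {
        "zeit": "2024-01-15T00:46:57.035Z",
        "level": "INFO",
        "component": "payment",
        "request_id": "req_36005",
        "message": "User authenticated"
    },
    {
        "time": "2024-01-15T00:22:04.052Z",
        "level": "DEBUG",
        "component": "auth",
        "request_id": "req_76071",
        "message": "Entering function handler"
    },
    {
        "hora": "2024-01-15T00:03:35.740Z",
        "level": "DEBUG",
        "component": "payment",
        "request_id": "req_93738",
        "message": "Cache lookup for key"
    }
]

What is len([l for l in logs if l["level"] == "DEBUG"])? 2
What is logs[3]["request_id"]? "req_36005"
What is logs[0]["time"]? "2024-01-15T00:06:58.297Z"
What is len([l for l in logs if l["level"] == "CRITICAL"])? 0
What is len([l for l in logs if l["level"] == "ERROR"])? 0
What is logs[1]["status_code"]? 500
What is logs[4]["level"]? "DEBUG"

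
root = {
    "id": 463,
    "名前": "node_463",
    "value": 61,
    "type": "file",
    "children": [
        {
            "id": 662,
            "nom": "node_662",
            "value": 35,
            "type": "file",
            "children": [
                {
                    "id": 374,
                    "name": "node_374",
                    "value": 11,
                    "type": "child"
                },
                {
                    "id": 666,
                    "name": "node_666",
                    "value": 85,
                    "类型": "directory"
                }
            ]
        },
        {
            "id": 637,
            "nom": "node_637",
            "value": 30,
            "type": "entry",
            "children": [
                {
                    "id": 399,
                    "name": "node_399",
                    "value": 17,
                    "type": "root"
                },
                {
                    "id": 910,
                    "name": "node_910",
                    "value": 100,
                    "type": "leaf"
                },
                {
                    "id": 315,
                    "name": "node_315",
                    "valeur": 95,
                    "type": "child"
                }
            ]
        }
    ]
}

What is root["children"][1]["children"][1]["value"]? 100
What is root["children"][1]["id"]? 637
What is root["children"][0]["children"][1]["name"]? "node_666"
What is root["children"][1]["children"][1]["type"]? "leaf"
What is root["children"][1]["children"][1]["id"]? 910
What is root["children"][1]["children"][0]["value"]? 17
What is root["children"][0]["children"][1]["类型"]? "directory"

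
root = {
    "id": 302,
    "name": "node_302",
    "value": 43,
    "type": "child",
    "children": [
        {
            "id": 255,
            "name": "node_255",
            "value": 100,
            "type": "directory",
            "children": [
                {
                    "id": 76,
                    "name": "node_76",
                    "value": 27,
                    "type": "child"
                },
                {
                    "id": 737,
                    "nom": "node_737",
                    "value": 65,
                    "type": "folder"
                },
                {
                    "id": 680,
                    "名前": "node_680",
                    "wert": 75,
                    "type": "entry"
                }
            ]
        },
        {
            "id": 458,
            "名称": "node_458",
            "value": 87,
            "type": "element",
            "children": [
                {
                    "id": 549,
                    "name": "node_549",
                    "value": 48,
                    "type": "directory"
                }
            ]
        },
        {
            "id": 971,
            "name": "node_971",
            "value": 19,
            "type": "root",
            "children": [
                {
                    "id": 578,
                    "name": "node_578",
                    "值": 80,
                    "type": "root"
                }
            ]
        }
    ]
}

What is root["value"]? 43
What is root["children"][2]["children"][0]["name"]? "node_578"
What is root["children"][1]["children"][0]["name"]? "node_549"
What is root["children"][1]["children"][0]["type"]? "directory"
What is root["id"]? 302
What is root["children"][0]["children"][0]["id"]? 76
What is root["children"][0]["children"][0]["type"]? "child"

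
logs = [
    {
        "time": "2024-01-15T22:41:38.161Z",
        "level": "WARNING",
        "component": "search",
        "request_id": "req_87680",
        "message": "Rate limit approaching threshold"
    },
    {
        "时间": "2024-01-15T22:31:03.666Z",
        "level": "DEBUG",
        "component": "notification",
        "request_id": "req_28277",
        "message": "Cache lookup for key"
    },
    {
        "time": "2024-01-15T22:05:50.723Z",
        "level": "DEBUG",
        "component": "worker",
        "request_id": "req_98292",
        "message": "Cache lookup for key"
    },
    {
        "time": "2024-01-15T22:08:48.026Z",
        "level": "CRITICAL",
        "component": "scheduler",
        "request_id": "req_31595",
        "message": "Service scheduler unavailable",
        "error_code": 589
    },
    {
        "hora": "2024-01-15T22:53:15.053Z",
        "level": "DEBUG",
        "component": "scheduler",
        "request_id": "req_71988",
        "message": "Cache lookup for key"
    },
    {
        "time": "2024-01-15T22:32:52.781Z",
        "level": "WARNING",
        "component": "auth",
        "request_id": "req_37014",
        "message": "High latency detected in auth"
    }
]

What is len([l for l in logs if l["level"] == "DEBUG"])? 3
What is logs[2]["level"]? "DEBUG"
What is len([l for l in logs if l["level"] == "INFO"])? 0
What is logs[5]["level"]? "WARNING"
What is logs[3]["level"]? "CRITICAL"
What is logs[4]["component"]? "scheduler"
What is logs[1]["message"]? "Cache lookup for key"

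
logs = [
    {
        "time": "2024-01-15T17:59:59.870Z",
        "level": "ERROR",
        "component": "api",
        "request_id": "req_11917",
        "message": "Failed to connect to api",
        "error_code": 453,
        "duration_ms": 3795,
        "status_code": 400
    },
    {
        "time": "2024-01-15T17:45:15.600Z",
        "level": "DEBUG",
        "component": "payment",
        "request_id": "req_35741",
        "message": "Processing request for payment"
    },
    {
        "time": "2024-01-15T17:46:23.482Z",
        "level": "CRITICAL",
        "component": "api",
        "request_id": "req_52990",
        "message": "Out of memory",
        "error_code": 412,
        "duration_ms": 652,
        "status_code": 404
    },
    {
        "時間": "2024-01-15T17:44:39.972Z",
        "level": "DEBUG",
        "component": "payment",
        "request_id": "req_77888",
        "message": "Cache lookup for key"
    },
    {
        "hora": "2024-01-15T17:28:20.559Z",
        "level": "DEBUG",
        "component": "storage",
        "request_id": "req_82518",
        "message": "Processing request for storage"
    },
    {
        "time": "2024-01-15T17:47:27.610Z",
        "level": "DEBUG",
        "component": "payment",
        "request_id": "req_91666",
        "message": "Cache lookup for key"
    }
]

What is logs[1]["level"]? "DEBUG"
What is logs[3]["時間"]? "2024-01-15T17:44:39.972Z"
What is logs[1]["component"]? "payment"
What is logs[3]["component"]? "payment"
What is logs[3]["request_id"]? "req_77888"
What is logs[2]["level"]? "CRITICAL"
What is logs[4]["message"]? "Processing request for storage"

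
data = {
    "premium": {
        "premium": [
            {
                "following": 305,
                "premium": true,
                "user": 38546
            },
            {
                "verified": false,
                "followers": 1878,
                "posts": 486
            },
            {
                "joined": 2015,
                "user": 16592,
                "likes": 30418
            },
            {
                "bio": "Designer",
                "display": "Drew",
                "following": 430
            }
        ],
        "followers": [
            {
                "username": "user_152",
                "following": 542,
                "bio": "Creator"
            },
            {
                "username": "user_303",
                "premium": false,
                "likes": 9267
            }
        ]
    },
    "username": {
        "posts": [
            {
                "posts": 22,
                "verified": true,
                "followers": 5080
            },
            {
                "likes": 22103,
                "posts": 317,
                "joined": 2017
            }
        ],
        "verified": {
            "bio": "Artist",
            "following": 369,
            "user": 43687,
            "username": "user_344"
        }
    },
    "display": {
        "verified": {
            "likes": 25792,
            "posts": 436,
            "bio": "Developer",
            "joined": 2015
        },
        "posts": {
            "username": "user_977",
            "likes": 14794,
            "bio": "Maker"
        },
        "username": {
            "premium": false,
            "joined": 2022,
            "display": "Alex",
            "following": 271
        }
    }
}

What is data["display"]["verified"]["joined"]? 2015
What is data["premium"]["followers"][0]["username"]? "user_152"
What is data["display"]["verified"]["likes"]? 25792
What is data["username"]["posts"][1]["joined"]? 2017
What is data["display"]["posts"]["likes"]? 14794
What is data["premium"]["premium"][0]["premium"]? True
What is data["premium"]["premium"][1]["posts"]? 486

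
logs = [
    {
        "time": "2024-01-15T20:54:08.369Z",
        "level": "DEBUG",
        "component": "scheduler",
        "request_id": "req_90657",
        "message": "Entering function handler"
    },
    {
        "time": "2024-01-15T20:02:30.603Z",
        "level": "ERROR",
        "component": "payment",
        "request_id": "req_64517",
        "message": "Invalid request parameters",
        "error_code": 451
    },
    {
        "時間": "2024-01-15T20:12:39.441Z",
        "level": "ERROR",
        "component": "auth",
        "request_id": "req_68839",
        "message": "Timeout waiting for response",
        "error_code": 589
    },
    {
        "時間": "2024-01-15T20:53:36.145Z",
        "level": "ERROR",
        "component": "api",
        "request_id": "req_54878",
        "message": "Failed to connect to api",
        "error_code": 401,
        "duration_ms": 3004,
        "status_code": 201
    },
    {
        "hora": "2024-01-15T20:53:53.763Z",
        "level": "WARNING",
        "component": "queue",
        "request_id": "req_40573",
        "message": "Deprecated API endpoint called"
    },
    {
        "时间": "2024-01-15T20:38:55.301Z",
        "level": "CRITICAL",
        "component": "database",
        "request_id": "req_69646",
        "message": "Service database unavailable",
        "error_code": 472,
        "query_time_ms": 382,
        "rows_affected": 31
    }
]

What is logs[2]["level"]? "ERROR"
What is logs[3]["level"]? "ERROR"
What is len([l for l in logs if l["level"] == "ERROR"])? 3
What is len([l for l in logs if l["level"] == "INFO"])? 0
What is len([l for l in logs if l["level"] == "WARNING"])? 1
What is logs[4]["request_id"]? "req_40573"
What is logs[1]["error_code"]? 451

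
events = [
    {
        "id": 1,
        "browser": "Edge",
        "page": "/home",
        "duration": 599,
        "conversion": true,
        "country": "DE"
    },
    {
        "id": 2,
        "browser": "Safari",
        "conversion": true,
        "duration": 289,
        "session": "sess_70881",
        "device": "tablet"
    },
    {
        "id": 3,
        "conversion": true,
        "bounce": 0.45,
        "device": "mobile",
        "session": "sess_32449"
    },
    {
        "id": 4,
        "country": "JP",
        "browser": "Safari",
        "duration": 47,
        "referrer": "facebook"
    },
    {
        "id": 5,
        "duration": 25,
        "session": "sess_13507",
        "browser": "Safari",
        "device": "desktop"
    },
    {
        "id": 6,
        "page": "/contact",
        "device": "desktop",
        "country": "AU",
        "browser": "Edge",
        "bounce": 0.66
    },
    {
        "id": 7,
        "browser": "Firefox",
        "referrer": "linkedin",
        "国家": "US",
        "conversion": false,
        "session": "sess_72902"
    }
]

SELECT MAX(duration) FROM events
599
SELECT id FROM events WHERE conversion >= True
[1, 2, 3]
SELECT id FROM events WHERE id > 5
[6, 7]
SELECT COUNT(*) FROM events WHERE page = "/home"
1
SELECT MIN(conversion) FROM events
False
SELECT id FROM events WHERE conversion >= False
[1, 2, 3, 7]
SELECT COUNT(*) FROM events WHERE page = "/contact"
1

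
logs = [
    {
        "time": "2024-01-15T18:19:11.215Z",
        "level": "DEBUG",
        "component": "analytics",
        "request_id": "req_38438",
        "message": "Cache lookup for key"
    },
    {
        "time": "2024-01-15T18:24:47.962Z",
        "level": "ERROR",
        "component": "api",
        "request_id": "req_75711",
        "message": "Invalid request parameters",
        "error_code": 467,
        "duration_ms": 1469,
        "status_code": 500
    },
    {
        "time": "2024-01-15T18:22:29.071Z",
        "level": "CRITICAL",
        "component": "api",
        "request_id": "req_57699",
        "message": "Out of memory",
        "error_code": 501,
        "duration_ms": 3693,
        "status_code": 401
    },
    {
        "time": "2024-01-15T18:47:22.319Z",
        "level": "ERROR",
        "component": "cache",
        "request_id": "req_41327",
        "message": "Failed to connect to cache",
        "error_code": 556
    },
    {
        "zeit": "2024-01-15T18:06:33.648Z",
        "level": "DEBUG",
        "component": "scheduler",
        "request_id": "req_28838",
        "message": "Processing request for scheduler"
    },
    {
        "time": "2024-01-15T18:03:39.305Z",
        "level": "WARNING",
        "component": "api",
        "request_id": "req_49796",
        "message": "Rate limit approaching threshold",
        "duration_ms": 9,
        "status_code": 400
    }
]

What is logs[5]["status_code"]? 400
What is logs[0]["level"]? "DEBUG"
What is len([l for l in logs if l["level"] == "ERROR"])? 2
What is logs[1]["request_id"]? "req_75711"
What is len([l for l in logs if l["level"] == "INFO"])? 0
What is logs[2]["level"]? "CRITICAL"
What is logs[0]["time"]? "2024-01-15T18:19:11.215Z"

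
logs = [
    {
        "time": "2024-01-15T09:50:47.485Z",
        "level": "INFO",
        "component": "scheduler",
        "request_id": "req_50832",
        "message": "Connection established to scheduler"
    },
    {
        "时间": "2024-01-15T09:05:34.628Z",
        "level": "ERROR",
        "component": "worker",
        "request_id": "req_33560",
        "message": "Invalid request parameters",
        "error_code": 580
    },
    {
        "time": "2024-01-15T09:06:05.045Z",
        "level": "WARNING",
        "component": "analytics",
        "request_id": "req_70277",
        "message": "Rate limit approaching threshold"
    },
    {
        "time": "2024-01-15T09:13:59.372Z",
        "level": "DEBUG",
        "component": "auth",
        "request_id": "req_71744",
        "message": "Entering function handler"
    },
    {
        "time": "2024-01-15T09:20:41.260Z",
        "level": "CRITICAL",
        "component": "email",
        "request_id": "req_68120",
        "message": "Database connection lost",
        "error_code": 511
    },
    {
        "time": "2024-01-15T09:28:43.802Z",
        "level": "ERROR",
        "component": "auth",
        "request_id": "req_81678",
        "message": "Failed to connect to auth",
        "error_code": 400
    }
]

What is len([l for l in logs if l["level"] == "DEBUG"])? 1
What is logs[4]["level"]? "CRITICAL"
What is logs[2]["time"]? "2024-01-15T09:06:05.045Z"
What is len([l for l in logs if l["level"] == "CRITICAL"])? 1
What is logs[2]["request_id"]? "req_70277"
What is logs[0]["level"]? "INFO"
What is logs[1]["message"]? "Invalid request parameters"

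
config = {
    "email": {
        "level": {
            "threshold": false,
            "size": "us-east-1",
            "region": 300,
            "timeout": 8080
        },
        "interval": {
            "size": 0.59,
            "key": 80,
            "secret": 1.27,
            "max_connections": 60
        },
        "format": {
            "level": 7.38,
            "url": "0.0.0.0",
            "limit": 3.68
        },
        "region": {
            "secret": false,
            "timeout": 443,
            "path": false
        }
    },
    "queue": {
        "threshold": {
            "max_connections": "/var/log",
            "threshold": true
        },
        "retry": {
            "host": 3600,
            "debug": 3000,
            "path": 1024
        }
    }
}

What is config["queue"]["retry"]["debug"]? 3000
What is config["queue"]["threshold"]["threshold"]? True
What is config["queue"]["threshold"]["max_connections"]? "/var/log"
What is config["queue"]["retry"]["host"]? 3600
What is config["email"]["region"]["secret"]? False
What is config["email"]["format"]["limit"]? 3.68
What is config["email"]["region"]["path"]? False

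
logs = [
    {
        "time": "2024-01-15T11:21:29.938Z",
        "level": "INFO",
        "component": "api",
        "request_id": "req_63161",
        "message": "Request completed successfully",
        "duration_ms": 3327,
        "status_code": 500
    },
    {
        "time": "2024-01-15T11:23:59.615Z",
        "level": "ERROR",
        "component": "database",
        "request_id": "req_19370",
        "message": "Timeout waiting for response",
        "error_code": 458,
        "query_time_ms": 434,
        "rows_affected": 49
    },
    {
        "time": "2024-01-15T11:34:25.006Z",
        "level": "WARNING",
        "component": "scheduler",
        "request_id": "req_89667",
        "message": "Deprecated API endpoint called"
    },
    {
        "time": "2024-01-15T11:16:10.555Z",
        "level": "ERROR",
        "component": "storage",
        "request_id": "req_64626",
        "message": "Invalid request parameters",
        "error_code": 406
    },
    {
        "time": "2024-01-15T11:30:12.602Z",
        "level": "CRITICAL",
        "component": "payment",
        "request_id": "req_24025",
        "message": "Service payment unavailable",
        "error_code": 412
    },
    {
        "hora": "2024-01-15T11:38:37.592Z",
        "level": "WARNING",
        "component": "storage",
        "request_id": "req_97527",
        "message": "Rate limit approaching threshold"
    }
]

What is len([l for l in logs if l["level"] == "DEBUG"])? 0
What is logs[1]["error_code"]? 458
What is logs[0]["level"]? "INFO"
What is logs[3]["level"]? "ERROR"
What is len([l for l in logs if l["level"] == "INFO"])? 1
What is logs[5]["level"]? "WARNING"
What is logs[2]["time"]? "2024-01-15T11:34:25.006Z"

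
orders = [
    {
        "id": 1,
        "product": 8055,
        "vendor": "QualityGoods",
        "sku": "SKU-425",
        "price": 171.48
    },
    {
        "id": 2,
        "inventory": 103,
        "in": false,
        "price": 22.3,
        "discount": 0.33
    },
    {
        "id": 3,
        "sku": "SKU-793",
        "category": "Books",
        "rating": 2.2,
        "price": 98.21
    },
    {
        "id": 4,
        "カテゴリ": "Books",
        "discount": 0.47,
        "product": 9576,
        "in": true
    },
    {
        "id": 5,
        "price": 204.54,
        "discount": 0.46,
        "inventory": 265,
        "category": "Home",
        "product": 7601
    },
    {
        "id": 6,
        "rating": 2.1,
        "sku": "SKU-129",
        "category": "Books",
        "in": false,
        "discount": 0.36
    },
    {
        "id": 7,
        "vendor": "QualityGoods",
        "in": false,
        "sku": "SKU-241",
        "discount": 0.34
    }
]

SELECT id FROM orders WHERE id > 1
[2, 3, 4, 5, 6, 7]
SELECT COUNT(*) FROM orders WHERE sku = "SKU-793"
1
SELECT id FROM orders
[1, 2, 3, 4, 5, 6, 7]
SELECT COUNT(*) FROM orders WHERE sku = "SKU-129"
1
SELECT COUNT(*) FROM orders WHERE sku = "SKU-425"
1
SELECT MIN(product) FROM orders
7601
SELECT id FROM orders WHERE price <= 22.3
[2]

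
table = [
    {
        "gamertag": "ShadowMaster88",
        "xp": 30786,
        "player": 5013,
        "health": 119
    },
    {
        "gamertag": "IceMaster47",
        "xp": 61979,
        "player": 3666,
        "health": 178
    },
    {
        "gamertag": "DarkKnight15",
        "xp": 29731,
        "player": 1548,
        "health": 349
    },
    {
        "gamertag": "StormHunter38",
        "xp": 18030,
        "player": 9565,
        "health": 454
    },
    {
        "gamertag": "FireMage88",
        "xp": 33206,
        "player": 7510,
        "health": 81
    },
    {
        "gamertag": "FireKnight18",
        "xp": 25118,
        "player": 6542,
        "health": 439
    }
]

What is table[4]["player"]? 7510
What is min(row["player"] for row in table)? 1548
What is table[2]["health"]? 349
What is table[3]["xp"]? 18030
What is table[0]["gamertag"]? "ShadowMaster88"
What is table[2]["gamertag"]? "DarkKnight15"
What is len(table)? 6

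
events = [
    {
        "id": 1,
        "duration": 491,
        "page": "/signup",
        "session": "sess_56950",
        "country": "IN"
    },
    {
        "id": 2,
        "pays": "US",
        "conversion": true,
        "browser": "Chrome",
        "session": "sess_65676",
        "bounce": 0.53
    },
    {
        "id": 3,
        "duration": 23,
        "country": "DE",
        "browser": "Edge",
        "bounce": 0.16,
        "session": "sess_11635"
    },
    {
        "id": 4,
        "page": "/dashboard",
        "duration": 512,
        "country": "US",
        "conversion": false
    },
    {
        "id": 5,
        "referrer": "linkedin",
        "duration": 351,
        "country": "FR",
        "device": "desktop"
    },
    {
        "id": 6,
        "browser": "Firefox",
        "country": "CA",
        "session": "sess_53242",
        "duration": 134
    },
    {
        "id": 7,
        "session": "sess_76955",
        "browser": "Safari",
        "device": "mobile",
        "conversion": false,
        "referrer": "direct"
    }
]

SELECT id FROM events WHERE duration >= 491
[1, 4]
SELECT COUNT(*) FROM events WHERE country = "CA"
1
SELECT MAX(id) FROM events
7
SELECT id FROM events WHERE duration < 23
[]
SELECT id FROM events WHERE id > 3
[4, 5, 6, 7]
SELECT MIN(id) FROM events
1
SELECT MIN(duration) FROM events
23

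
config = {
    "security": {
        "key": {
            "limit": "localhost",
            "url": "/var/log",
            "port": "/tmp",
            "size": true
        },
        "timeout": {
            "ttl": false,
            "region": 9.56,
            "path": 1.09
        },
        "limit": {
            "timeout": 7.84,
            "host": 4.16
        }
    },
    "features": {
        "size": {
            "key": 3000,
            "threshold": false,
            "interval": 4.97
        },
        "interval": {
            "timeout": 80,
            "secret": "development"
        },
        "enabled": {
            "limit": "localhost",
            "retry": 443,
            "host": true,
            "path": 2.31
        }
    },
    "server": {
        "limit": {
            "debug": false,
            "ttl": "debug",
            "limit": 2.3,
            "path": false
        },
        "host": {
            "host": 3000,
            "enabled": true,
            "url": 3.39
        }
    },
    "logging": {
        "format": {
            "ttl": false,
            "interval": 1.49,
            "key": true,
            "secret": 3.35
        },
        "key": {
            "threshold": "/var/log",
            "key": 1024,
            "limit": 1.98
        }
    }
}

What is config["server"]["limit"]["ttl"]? "debug"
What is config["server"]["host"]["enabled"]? True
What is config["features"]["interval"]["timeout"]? 80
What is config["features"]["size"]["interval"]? 4.97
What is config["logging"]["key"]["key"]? 1024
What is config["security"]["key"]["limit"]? "localhost"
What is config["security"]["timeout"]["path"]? 1.09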